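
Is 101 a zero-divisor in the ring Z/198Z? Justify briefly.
gcd(101, 198) = 1, so 101 is a unit in Z/198Z (it has a multiplicative inverse). A unit cannot be a zero-divisor: if 101·b ≡ 0 then multiplying both sides by 101^(−1) gives b ≡ 0. So 101 is not a zero-divisor.

Final answer: NO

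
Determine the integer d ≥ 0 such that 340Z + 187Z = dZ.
In the PID Z, (a, b) is generated by gcd(a, b). Compute gcd(340, 187) with the extended Euclidean algorithm, tracking rows (r, s, t) with s·340 + t·187 = r:
  row A: (340, 1, 0)   [1·340 + 0·187 = 340]
  row B: (187, 0, 1)   [0·340 + 1·187 = 187]
  340 = 1·187 + 153   → row C = row A − 1·row B = (153, 1, −1)   [check: 1·340 − 1·187 = 153]
  187 = 1·153 + 34   → row D = row B − 1·row C = (34, −1, 2)   [check: −1·340 + 2·187 = 34]
  153 = 4·34 + 17   → row E = row C − 4·row D = (17, 5, −9)   [check: 5·340 − 9·187 = 17]
  34 = 2·17 + 0   → remainder 0, stop. gcd = 17 (last nonzero row E).
So gcd(340, 187) = 17, with Bézout identity 5·340 − 9·187 = 17. Containment (⊇): the Bézout identity exhibits 17 as an element of (340, 187), giving (17) ⊆ (340, 187). Containment (⊆): since 17 | 340 and 17 | 187 (340 = 17·20, 187 = 17·11), every Z-linear combination of 340 and 187 is divisible by 17, so (340, 187) ⊆ (17). Therefore (340, 187) = (17), d = 17.

Final answer: (340, 187) = (17); d = 17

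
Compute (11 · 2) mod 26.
22

Both factors are already reduced mod 26. 11 · 2 = 22. Dividing by 26: 22 = 0·26 + 22. So (11 · 2) mod 26 = 22.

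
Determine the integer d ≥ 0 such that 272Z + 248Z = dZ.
In the PID Z, (a, b) is generated by gcd(a, b). Compute gcd(272, 248) with the extended Euclidean algorithm, tracking rows (r, s, t) with s·272 + t·248 = r:
  row A: (272, 1, 0)   [1·272 + 0·248 = 272]
  row B: (248, 0, 1)   [0·272 + 1·248 = 248]
  272 = 1·248 + 24   → row C = row A − 1·row B = (24, 1, −1)   [check: 1·272 − 1·248 = 24]
  248 = 10·24 + 8   → row D = row B − 10·row C = (8, −10, 11)   [check: −10·272 + 11·248 = 8]
  24 = 3·8 + 0   → remainder 0, stop. gcd = 8 (last nonzero row D).
So gcd(272, 248) = 8, with Bézout identity −10·272 + 11·248 = 8. Containment (⊇): the Bézout identity exhibits 8 as an element of (272, 248), giving (8) ⊆ (272, 248). Containment (⊆): since 8 | 272 and 8 | 248 (272 = 8·34, 248 = 8·31), every Z-linear combination of 272 and 248 is divisible by 8, so (272, 248) ⊆ (8). Therefore (272, 248) = (8), d = 8.

Final answer: (272, 248) = (8); d = 8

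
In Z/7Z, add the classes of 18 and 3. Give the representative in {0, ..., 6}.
Reduce the summands first: 18 ≡ 4 (mod 7), so 18 + 3 ≡ 4 + 3 (mod 7). 4 + 3 = 7; 7 = 1·7 + 0, so (18 + 3) mod 7 = 0.

Final answer: 0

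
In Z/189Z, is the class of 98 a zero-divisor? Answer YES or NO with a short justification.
gcd(98, 189) = 7 > 1, so 98 is not a unit in Z/189Z. In Z/nZ every nonzero non-unit is a zero-divisor: explicitly, take b = 189/gcd = 27 ≠ 0 (mod 189); then 98·27 = 2646 = 14·189, i.e. 98·27 ≡ 0 (mod 189). So 98 is a zero-divisor.

Final answer: YES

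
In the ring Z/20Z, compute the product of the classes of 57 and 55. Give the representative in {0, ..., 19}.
Reduce the factors first: 57 ≡ 17, 55 ≡ 15 (mod 20), so 57 · 55 ≡ 17 · 15 (mod 20). 17 · 15 = 255. Dividing by 20: 255 = 12·20 + 15. So (57 · 55) mod 20 = 15.

Final answer: 15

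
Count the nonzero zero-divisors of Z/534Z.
In Z/534Z each nonzero element is either a unit (gcd with 534 is 1) or a zero-divisor (gcd > 1). The number of units is φ(534): factorise 534 = 2 · 3 · 89, so φ(534) = (2 − 1) · (3 − 1) · (89 − 1) = 1 · 2 · 88 = 176. The nonzero elements number 534 − 1 = 533. Hence the nonzero zero-divisors number 533 − 176 = 357.

Final answer: Z/534Z has 357 nonzero zero-divisors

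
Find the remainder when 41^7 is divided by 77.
13

Use repeated squaring. Binary(7) = 111. Walk through the bits of the exponent 7 left-to-right: at each bit after the leading one, square the running value, then multiply by 41 if the bit is 1 (always reducing mod 77):
  bit 1 = 1 (leading): start with 41.
  bit 2 = 1: square 41^2 = 1681 ≡ 64; bit is 1, so multiply 64·41 = 2624 ≡ 6 (mod 77).
  bit 3 = 1: square 6^2 = 36; bit is 1, so multiply 36·41 = 1476 ≡ 13 (mod 77).
Final value: 41^7 ≡ 13 (mod 77).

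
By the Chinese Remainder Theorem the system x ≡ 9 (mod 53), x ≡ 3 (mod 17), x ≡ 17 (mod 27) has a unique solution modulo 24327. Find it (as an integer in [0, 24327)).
x ≡ 12464 (mod 24327); the representative in [0, 24327) is 12464

The moduli 53, 17, 27 are pairwise coprime, so by the CRT there is a unique solution mod 53·17·27 = 24327.
Solve by successive substitution. Start with x ≡ 9 (mod 53).
  Combine with x ≡ 3 (mod 17): write x = 9 + 53·t and require 9 + 53·t ≡ 3 (mod 17), i.e. 53·t ≡ 3 − 9 ≡ 11 (mod 17). Since 53^(−1) ≡ 9 (mod 17) (53 ≡ 2 (mod 17)), t ≡ 9·11 ≡ 14 (mod 17). So x ≡ 9 + 53·14 = 751 (mod 901).
  Combine with x ≡ 17 (mod 27): write x = 751 + 901·t and require 751 + 901·t ≡ 17 (mod 27), i.e. 901·t ≡ 17 − 751 ≡ 22 (mod 27). Since 901^(−1) ≡ 19 (mod 27) (901 ≡ 10 (mod 27)), t ≡ 19·22 ≡ 13 (mod 27). So x ≡ 751 + 901·13 = 12464 (mod 24327).
Unique solution in [0, 24327): x = 12464.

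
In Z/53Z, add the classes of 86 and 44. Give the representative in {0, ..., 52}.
Reduce the summands first: 86 ≡ 33 (mod 53), so 86 + 44 ≡ 33 + 44 (mod 53). 33 + 44 = 77; 77 = 1·53 + 24, so (86 + 44) mod 53 = 24.

Final answer: 24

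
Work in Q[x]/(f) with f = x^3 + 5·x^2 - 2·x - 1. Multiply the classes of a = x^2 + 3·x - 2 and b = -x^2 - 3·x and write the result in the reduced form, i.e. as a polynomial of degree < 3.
a · b ≡ -4·x^2 + 3·x - 1 (mod f(x))

First multiply in Q[x] without reducing: a · b = -x^4 - 6·x^3 - 7·x^2 + 6·x. Now divide by f(x) = x^3 + 5·x^2 - 2·x - 1, eliminating the leading term at each step:
  leading term -x^4: subtract (-x)·f(x) = -x^4 - 5·x^3 + 2·x^2 + x, leaving -x^3 - 9·x^2 + 5·x
  leading term -x^3: subtract (-1)·f(x) = -x^3 - 5·x^2 + 2·x + 1, leaving -4·x^2 + 3·x - 1
The degree is now < 3, so this is the remainder. Hence a · b ≡ -4·x^2 + 3·x - 1 in Q[x]/(f).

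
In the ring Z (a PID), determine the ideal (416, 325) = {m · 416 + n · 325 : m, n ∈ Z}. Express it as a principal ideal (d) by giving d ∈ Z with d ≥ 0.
(416, 325) = (13); d = 13

In the PID Z, (a, b) is generated by gcd(a, b). Compute gcd(416, 325) with the extended Euclidean algorithm, tracking rows (r, s, t) with s·416 + t·325 = r:
  row A: (416, 1, 0)   [1·416 + 0·325 = 416]
  row B: (325, 0, 1)   [0·416 + 1·325 = 325]
  416 = 1·325 + 91   → row C = row A − 1·row B = (91, 1, −1)   [check: 1·416 − 1·325 = 91]
  325 = 3·91 + 52   → row D = row B − 3·row C = (52, −3, 4)   [check: −3·416 + 4·325 = 52]
  91 = 1·52 + 39   → row E = row C − 1·row D = (39, 4, −5)   [check: 4·416 − 5·325 = 39]
  52 = 1·39 + 13   → row F = row D − 1·row E = (13, −7, 9)   [check: −7·416 + 9·325 = 13]
  39 = 3·13 + 0   → remainder 0, stop. gcd = 13 (last nonzero row F).
So gcd(416, 325) = 13, with Bézout identity −7·416 + 9·325 = 13. Containment (⊇): the Bézout identity exhibits 13 as an element of (416, 325), giving (13) ⊆ (416, 325). Containment (⊆): since 13 | 416 and 13 | 325 (416 = 13·32, 325 = 13·25), every Z-linear combination of 416 and 325 is divisible by 13, so (416, 325) ⊆ (13). Therefore (416, 325) = (13), d = 13.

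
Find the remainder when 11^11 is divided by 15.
Use repeated squaring. Binary(11) = 1011. Walk through the bits of the exponent 11 left-to-right: at each bit after the leading one, square the running value, then multiply by 11 if the bit is 1 (always reducing mod 15):
  bit 1 = 1 (leading): start with 11.
  bit 2 = 0: square 11^2 = 121 ≡ 1 (mod 15).
  bit 3 = 1: square 1^2 = 1; bit is 1, so multiply 1·11 = 11 (mod 15).
  bit 4 = 1: square 11^2 = 121 ≡ 1; bit is 1, so multiply 1·11 = 11 (mod 15).
Final value: 11^11 ≡ 11 (mod 15).

Final answer: 11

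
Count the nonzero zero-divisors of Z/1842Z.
In Z/1842Z each nonzero element is either a unit (gcd with 1842 is 1) or a zero-divisor (gcd > 1). The number of units is φ(1842): factorise 1842 = 2 · 3 · 307, so φ(1842) = (2 − 1) · (3 − 1) · (307 − 1) = 1 · 2 · 306 = 612. The nonzero elements number 1842 − 1 = 1841. Hence the nonzero zero-divisors number 1841 − 612 = 1229.

Final answer: Z/1842Z has 1229 nonzero zero-divisors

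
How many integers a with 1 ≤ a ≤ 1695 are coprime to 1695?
896

The number of a ∈ {1, ..., 1695} with gcd(a, 1695) = 1 is by definition Euler's totient φ(1695). φ is multiplicative, with φ(p^e) = p^e − p^(e−1). Factorise 1695 = 3 · 5 · 113. Then
  φ(1695) = (3 − 1) · (5 − 1) · (113 − 1) = 2 · 4 · 112 = 896.
So there are 896 such integers.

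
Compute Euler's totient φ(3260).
φ(3260) = 1296

φ is multiplicative, with φ(p^e) = p^e − p^(e−1). Factorise 3260 = 2^2 · 5 · 163. Then
  φ(3260) = (2^2 − 2^1) · (5 − 1) · (163 − 1) = 2 · 4 · 162 = 1296.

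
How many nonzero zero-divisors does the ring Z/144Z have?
Z/144Z has 95 nonzero zero-divisors

In Z/144Z each nonzero element is either a unit (gcd with 144 is 1) or a zero-divisor (gcd > 1). The number of units is φ(144): factorise 144 = 2^4 · 3^2, so φ(144) = (2^4 − 2^3) · (3^2 − 3^1) = 8 · 6 = 48. The nonzero elements number 144 − 1 = 143. Hence the nonzero zero-divisors number 143 − 48 = 95.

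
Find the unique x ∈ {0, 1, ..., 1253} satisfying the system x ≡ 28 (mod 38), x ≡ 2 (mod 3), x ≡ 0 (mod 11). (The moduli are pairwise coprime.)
The moduli 38, 3, 11 are pairwise coprime, so by the CRT there is a unique solution mod 38·3·11 = 1254.
Solve by successive substitution. Start with x ≡ 28 (mod 38).
  Combine with x ≡ 2 (mod 3): write x = 28 + 38·t and require 28 + 38·t ≡ 2 (mod 3), i.e. 38·t ≡ 2 − 28 ≡ 1 (mod 3). Since 38^(−1) ≡ 2 (mod 3) (38 ≡ 2 (mod 3)), t ≡ 2·1 ≡ 2 (mod 3). So x ≡ 28 + 38·2 = 104 (mod 114).
  Combine with x ≡ 0 (mod 11): write x = 104 + 114·t and require 104 + 114·t ≡ 0 (mod 11), i.e. 114·t ≡ 0 − 104 ≡ 6 (mod 11). Since 114^(−1) ≡ 3 (mod 11) (114 ≡ 4 (mod 11)), t ≡ 3·6 ≡ 7 (mod 11). So x ≡ 104 + 114·7 = 902 (mod 1254).
Unique solution in [0, 1254): x = 902.

Final answer: x ≡ 902 (mod 1254); the representative in [0, 1254) is 902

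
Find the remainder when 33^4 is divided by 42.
Use repeated squaring. Binary(4) = 100. Walk through the bits of the exponent 4 left-to-right: at each bit after the leading one, square the running value, then multiply by 33 if the bit is 1 (always reducing mod 42):
  bit 1 = 1 (leading): start with 33.
  bit 2 = 0: square 33^2 = 1089 ≡ 39 (mod 42).
  bit 3 = 0: square 39^2 = 1521 ≡ 9 (mod 42).
Final value: 33^4 ≡ 9 (mod 42).

Final answer: 9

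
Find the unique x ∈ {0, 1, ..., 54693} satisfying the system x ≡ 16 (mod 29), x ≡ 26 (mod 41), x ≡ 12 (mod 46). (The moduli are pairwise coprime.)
The moduli 29, 41, 46 are pairwise coprime, so by the CRT there is a unique solution mod 29·41·46 = 54694.
Solve by successive substitution. Start with x ≡ 16 (mod 29).
  Combine with x ≡ 26 (mod 41): write x = 16 + 29·t and require 16 + 29·t ≡ 26 (mod 41), i.e. 29·t ≡ 26 − 16 ≡ 10 (mod 41). Since 29^(−1) ≡ 17 (mod 41), t ≡ 17·10 ≡ 6 (mod 41). So x ≡ 16 + 29·6 = 190 (mod 1189).
  Combine with x ≡ 12 (mod 46): write x = 190 + 1189·t and require 190 + 1189·t ≡ 12 (mod 46), i.e. 1189·t ≡ 12 − 190 ≡ 6 (mod 46). Since 1189^(−1) ≡ 13 (mod 46) (1189 ≡ 39 (mod 46)), t ≡ 13·6 ≡ 32 (mod 46). So x ≡ 190 + 1189·32 = 38238 (mod 54694).
Unique solution in [0, 54694): x = 38238.

Final answer: x ≡ 38238 (mod 54694); the representative in [0, 54694) is 38238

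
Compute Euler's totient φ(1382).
φ is multiplicative, with φ(p^e) = p^e − p^(e−1). Factorise 1382 = 2 · 691. Then
  φ(1382) = (2 − 1) · (691 − 1) = 1 · 690 = 690.

Final answer: φ(1382) = 690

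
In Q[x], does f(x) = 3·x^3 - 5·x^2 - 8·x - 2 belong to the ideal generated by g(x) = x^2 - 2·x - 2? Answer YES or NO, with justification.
YES

In Q[x] the ideal (g) consists of all multiples of g, so f ∈ (g) iff g | f, i.e. iff the remainder of f on division by g is 0. Divide f by g (g is monic, so eliminate the leading term of the running remainder at each step):
  leading term 3·x^3: subtract (3·x)·g(x) = 3·x^3 - 6·x^2 - 6·x, leaving x^2 - 2·x - 2
  leading term x^2: subtract (1)·g(x) = x^2 - 2·x - 2, leaving 0
The remainder is 0, so f(x) = g(x) · h(x) with h(x) = 3·x + 1. Hence g | f, i.e. f ∈ (g).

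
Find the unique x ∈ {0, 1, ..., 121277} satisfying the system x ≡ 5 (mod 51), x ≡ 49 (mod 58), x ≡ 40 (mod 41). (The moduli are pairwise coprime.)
x ≡ 68141 (mod 121278); the representative in [0, 121278) is 68141

The moduli 51, 58, 41 are pairwise coprime, so by the CRT there is a unique solution mod 51·58·41 = 121278.
Solve by successive substitution. Start with x ≡ 5 (mod 51).
  Combine with x ≡ 49 (mod 58): write x = 5 + 51·t and require 5 + 51·t ≡ 49 (mod 58), i.e. 51·t ≡ 49 − 5 ≡ 44 (mod 58). Since 51^(−1) ≡ 33 (mod 58), t ≡ 33·44 ≡ 2 (mod 58). So x ≡ 5 + 51·2 = 107 (mod 2958).
  Combine with x ≡ 40 (mod 41): write x = 107 + 2958·t and require 107 + 2958·t ≡ 40 (mod 41), i.e. 2958·t ≡ 40 − 107 ≡ 15 (mod 41). Since 2958^(−1) ≡ 7 (mod 41) (2958 ≡ 6 (mod 41)), t ≡ 7·15 ≡ 23 (mod 41). So x ≡ 107 + 2958·23 = 68141 (mod 121278).
Unique solution in [0, 121278): x = 68141.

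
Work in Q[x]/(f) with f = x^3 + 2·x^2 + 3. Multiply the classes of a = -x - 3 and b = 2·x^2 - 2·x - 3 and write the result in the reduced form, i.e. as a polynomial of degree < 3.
First multiply in Q[x] without reducing: a · b = -2·x^3 - 4·x^2 + 9·x + 9. Now divide by f(x) = x^3 + 2·x^2 + 3, eliminating the leading term at each step:
  leading term -2·x^3: subtract (-2)·f(x) = -2·x^3 - 4·x^2 - 6, leaving 9·x + 15
The degree is now < 3, so this is the remainder. Hence a · b ≡ 9·x + 15 in Q[x]/(f).

Final answer: a · b ≡ 9·x + 15 (mod f(x))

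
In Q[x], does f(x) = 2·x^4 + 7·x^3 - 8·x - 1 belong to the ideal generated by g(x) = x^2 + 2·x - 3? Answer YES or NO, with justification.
In Q[x] the ideal (g) consists of all multiples of g, so f ∈ (g) iff g | f, i.e. iff the remainder of f on division by g is 0. Divide f by g (g is monic, so eliminate the leading term of the running remainder at each step):
  leading term 2·x^4: subtract (2·x^2)·g(x) = 2·x^4 + 4·x^3 - 6·x^2, leaving 3·x^3 + 6·x^2 - 8·x - 1
  leading term 3·x^3: subtract (3·x)·g(x) = 3·x^3 + 6·x^2 - 9·x, leaving x - 1
The remainder r(x) = x - 1 ≠ 0 (and deg r < deg g), so g ∤ f, i.e. f ∉ (g).

Final answer: NO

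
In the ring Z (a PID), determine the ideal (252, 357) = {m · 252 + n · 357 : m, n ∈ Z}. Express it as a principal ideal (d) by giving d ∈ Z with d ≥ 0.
(252, 357) = (21); d = 21

In the PID Z, (a, b) is generated by gcd(a, b). Compute gcd(357, 252) with the extended Euclidean algorithm, tracking rows (r, s, t) with s·357 + t·252 = r:
  row A: (357, 1, 0)   [1·357 + 0·252 = 357]
  row B: (252, 0, 1)   [0·357 + 1·252 = 252]
  357 = 1·252 + 105   → row C = row A − 1·row B = (105, 1, −1)   [check: 1·357 − 1·252 = 105]
  252 = 2·105 + 42   → row D = row B − 2·row C = (42, −2, 3)   [check: −2·357 + 3·252 = 42]
  105 = 2·42 + 21   → row E = row C − 2·row D = (21, 5, −7)   [check: 5·357 − 7·252 = 21]
  42 = 2·21 + 0   → remainder 0, stop. gcd = 21 (last nonzero row E).
So gcd(252, 357) = 21, with Bézout identity 5·357 − 7·252 = 21. Containment (⊇): the Bézout identity exhibits 21 as an element of (252, 357), giving (21) ⊆ (252, 357). Containment (⊆): since 21 | 252 and 21 | 357 (252 = 21·12, 357 = 21·17), every Z-linear combination of 252 and 357 is divisible by 21, so (252, 357) ⊆ (21). Therefore (252, 357) = (21), d = 21.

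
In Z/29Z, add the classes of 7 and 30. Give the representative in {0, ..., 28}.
8

Reduce the summands first: 30 ≡ 1 (mod 29), so 7 + 30 ≡ 7 + 1 (mod 29). 7 + 1 = 8; 8 = 0·29 + 8, so (7 + 30) mod 29 = 8.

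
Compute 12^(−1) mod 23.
12^(−1) ≡ 2 (mod 23)

Apply the extended Euclidean algorithm to (23, 12), tracking rows (r, s, t) with s·23 + t·12 = r. Each division r_prev = q·r_cur + r_new produces the new row as (previous row) − q·(current row):
  row A: (23, 1, 0)   [1·23 + 0·12 = 23]
  row B: (12, 0, 1)   [0·23 + 1·12 = 12]
  23 = 1·12 + 11   → row C = row A − 1·row B = (11, 1, −1)   [check: 1·23 − 1·12 = 11]
  12 = 1·11 + 1   → row D = row B − 1·row C = (1, −1, 2)   [check: −1·23 + 2·12 = 1]
  11 = 11·1 + 0   → remainder 0, stop. gcd = 1 (last nonzero row D).
The gcd is 1, so 12 is invertible mod 23. The last nonzero row gives −1·23 + 2·12 = 1, so t = 2. So 12^(−1) ≡ 2 (mod 23). Verify: 12 · 2 = 24 ≡ 1 (mod 23). ✓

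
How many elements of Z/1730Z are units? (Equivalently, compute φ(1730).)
An element a ∈ Z/1730Z is a unit iff gcd(a, 1730) = 1, so the number of units is φ(1730). φ is multiplicative, with φ(p^e) = p^e − p^(e−1). Factorise 1730 = 2 · 5 · 173. Then
  φ(1730) = (2 − 1) · (5 − 1) · (173 − 1) = 1 · 4 · 172 = 688.

Final answer: Z/1730Z has φ(1730) = 688 units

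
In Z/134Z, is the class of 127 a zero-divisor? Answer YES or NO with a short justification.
gcd(127, 134) = 1, so 127 is a unit in Z/134Z (it has a multiplicative inverse). A unit cannot be a zero-divisor: if 127·b ≡ 0 then multiplying both sides by 127^(−1) gives b ≡ 0. So 127 is not a zero-divisor.

Final answer: NO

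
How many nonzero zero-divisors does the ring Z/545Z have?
In Z/545Z each nonzero element is either a unit (gcd with 545 is 1) or a zero-divisor (gcd > 1). The number of units is φ(545): factorise 545 = 5 · 109, so φ(545) = (5 − 1) · (109 − 1) = 4 · 108 = 432. The nonzero elements number 545 − 1 = 544. Hence the nonzero zero-divisors number 544 − 432 = 112.

Final answer: Z/545Z has 112 nonzero zero-divisors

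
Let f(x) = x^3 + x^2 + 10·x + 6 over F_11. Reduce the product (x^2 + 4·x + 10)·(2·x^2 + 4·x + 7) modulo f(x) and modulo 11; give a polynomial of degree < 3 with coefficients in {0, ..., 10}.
Multiply as integer polynomials: a · b = 2·x^4 + 12·x^3 + 43·x^2 + 68·x + 70. Reducing coefficients mod 11: a · b ≡ 2·x^4 + x^3 + 10·x^2 + 2·x + 4. Now divide by f(x) = x^3 + x^2 + 10·x + 6 in F_11[x], eliminating the leading term at each step:
  leading term 2·x^4: subtract (2·x)·f(x) = 2·x^4 + 2·x^3 + 9·x^2 + x, leaving 10·x^3 + x^2 + x + 4 (coefficients mod 11)
  leading term 10·x^3: subtract (10)·f(x) = 10·x^3 + 10·x^2 + x + 5, leaving 2·x^2 + 10 (coefficients mod 11)
The degree is now < 3, so this is the remainder. Hence a · b ≡ 2·x^2 + 10 in F_11[x]/(f).

Final answer: a · b ≡ 2·x^2 + 10 (mod f(x))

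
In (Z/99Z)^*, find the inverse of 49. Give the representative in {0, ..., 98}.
Apply the extended Euclidean algorithm to (99, 49), tracking rows (r, s, t) with s·99 + t·49 = r. Each division r_prev = q·r_cur + r_new produces the new row as (previous row) − q·(current row):
  row A: (99, 1, 0)   [1·99 + 0·49 = 99]
  row B: (49, 0, 1)   [0·99 + 1·49 = 49]
  99 = 2·49 + 1   → row C = row A − 2·row B = (1, 1, −2)   [check: 1·99 − 2·49 = 1]
  49 = 49·1 + 0   → remainder 0, stop. gcd = 1 (last nonzero row C).
The gcd is 1, so 49 is invertible mod 99. The last nonzero row gives 1·99 − 2·49 = 1, so t = −2. So 49^(−1) ≡ −2 ≡ 97 (mod 99). Verify: 49 · 97 = 4753 ≡ 1 (mod 99). ✓

Final answer: 49^(−1) ≡ 97 (mod 99)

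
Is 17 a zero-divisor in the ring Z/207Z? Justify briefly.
NO

gcd(17, 207) = 1, so 17 is a unit in Z/207Z (it has a multiplicative inverse). A unit cannot be a zero-divisor: if 17·b ≡ 0 then multiplying both sides by 17^(−1) gives b ≡ 0. So 17 is not a zero-divisor.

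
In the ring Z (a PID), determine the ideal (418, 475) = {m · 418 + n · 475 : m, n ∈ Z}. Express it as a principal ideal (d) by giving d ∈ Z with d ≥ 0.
In the PID Z, (a, b) is generated by gcd(a, b). Compute gcd(475, 418) with the extended Euclidean algorithm, tracking rows (r, s, t) with s·475 + t·418 = r:
  row A: (475, 1, 0)   [1·475 + 0·418 = 475]
  row B: (418, 0, 1)   [0·475 + 1·418 = 418]
  475 = 1·418 + 57   → row C = row A − 1·row B = (57, 1, −1)   [check: 1·475 − 1·418 = 57]
  418 = 7·57 + 19   → row D = row B − 7·row C = (19, −7, 8)   [check: −7·475 + 8·418 = 19]
  57 = 3·19 + 0   → remainder 0, stop. gcd = 19 (last nonzero row D).
So gcd(418, 475) = 19, with Bézout identity −7·475 + 8·418 = 19. Containment (⊇): the Bézout identity exhibits 19 as an element of (418, 475), giving (19) ⊆ (418, 475). Containment (⊆): since 19 | 418 and 19 | 475 (418 = 19·22, 475 = 19·25), every Z-linear combination of 418 and 475 is divisible by 19, so (418, 475) ⊆ (19). Therefore (418, 475) = (19), d = 19.

Final answer: (418, 475) = (19); d = 19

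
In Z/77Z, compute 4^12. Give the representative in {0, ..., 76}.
Use repeated squaring. Binary(12) = 1100. Walk through the bits of the exponent 12 left-to-right: at each bit after the leading one, square the running value, then multiply by 4 if the bit is 1 (always reducing mod 77):
  bit 1 = 1 (leading): start with 4.
  bit 2 = 1: square 4^2 = 16; bit is 1, so multiply 16·4 = 64 (mod 77).
  bit 3 = 0: square 64^2 = 4096 ≡ 15 (mod 77).
  bit 4 = 0: square 15^2 = 225 ≡ 71 (mod 77).
Final value: 4^12 ≡ 71 (mod 77).

Final answer: 71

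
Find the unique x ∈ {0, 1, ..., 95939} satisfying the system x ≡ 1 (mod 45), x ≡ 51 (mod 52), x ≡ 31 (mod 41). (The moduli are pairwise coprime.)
x ≡ 27091 (mod 95940); the representative in [0, 95940) is 27091

The moduli 45, 52, 41 are pairwise coprime, so by the CRT there is a unique solution mod 45·52·41 = 95940.
Solve by successive substitution. Start with x ≡ 1 (mod 45).
  Combine with x ≡ 51 (mod 52): write x = 1 + 45·t and require 1 + 45·t ≡ 51 (mod 52), i.e. 45·t ≡ 51 − 1 ≡ 50 (mod 52). Since 45^(−1) ≡ 37 (mod 52), t ≡ 37·50 ≡ 30 (mod 52). So x ≡ 1 + 45·30 = 1351 (mod 2340).
  Combine with x ≡ 31 (mod 41): write x = 1351 + 2340·t and require 1351 + 2340·t ≡ 31 (mod 41), i.e. 2340·t ≡ 31 − 1351 ≡ 33 (mod 41). Since 2340^(−1) ≡ 14 (mod 41) (2340 ≡ 3 (mod 41)), t ≡ 14·33 ≡ 11 (mod 41). So x ≡ 1351 + 2340·11 = 27091 (mod 95940).
Unique solution in [0, 95940): x = 27091.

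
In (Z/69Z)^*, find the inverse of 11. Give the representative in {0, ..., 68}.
Apply the extended Euclidean algorithm to (69, 11), tracking rows (r, s, t) with s·69 + t·11 = r. Each division r_prev = q·r_cur + r_new produces the new row as (previous row) − q·(current row):
  row A: (69, 1, 0)   [1·69 + 0·11 = 69]
  row B: (11, 0, 1)   [0·69 + 1·11 = 11]
  69 = 6·11 + 3   → row C = row A − 6·row B = (3, 1, −6)   [check: 1·69 − 6·11 = 3]
  11 = 3·3 + 2   → row D = row B − 3·row C = (2, −3, 19)   [check: −3·69 + 19·11 = 2]
  3 = 1·2 + 1   → row E = row C − 1·row D = (1, 4, −25)   [check: 4·69 − 25·11 = 1]
  2 = 2·1 + 0   → remainder 0, stop. gcd = 1 (last nonzero row E).
The gcd is 1, so 11 is invertible mod 69. The last nonzero row gives 4·69 − 25·11 = 1, so t = −25. So 11^(−1) ≡ −25 ≡ 44 (mod 69). Verify: 11 · 44 = 484 ≡ 1 (mod 69). ✓

Final answer: 11^(−1) ≡ 44 (mod 69)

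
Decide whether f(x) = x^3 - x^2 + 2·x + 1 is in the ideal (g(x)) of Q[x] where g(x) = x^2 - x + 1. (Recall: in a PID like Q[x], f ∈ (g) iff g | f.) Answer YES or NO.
NO

In Q[x] the ideal (g) consists of all multiples of g, so f ∈ (g) iff g | f, i.e. iff the remainder of f on division by g is 0. Divide f by g (g is monic, so eliminate the leading term of the running remainder at each step):
  leading term x^3: subtract (x)·g(x) = x^3 - x^2 + x, leaving x + 1
The remainder r(x) = x + 1 ≠ 0 (and deg r < deg g), so g ∤ f, i.e. f ∉ (g).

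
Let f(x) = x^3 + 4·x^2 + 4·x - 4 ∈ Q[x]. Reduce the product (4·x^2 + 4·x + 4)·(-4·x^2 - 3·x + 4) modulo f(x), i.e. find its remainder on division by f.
a · b ≡ -92·x^2 - 204·x + 160 (mod f(x))

First multiply in Q[x] without reducing: a · b = -16·x^4 - 28·x^3 - 12·x^2 + 4·x + 16. Now divide by f(x) = x^3 + 4·x^2 + 4·x - 4, eliminating the leading term at each step:
  leading term -16·x^4: subtract (-16·x)·f(x) = -16·x^4 - 64·x^3 - 64·x^2 + 64·x, leaving 36·x^3 + 52·x^2 - 60·x + 16
  leading term 36·x^3: subtract (36)·f(x) = 36·x^3 + 144·x^2 + 144·x - 144, leaving -92·x^2 - 204·x + 160
The degree is now < 3, so this is the remainder. Hence a · b ≡ -92·x^2 - 204·x + 160 in Q[x]/(f).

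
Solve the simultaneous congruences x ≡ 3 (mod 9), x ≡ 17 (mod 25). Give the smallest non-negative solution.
x ≡ 192 (mod 225); the representative in [0, 225) is 192

The moduli 9, 25 are pairwise coprime, so by the CRT there is a unique solution mod 9·25 = 225.
Solve by successive substitution. Start with x ≡ 3 (mod 9).
  Combine with x ≡ 17 (mod 25): write x = 3 + 9·t and require 3 + 9·t ≡ 17 (mod 25), i.e. 9·t ≡ 17 − 3 ≡ 14 (mod 25). Since 9^(−1) ≡ 14 (mod 25), t ≡ 14·14 ≡ 21 (mod 25). So x ≡ 3 + 9·21 = 192 (mod 225).
Unique solution in [0, 225): x = 192.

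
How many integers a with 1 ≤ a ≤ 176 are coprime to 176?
80

The number of a ∈ {1, ..., 176} with gcd(a, 176) = 1 is by definition Euler's totient φ(176). φ is multiplicative, with φ(p^e) = p^e − p^(e−1). Factorise 176 = 2^4 · 11. Then
  φ(176) = (2^4 − 2^3) · (11 − 1) = 8 · 10 = 80.
So there are 80 such integers.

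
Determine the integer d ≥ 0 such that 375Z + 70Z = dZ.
(375, 70) = (5); d = 5

In the PID Z, (a, b) is generated by gcd(a, b). Compute gcd(375, 70) with the extended Euclidean algorithm, tracking rows (r, s, t) with s·375 + t·70 = r:
  row A: (375, 1, 0)   [1·375 + 0·70 = 375]
  row B: (70, 0, 1)   [0·375 + 1·70 = 70]
  375 = 5·70 + 25   → row C = row A − 5·row B = (25, 1, −5)   [check: 1·375 − 5·70 = 25]
  70 = 2·25 + 20   → row D = row B − 2·row C = (20, −2, 11)   [check: −2·375 + 11·70 = 20]
  25 = 1·20 + 5   → row E = row C − 1·row D = (5, 3, −16)   [check: 3·375 − 16·70 = 5]
  20 = 4·5 + 0   → remainder 0, stop. gcd = 5 (last nonzero row E).
So gcd(375, 70) = 5, with Bézout identity 3·375 − 16·70 = 5. Containment (⊇): the Bézout identity exhibits 5 as an element of (375, 70), giving (5) ⊆ (375, 70). Containment (⊆): since 5 | 375 and 5 | 70 (375 = 5·75, 70 = 5·14), every Z-linear combination of 375 and 70 is divisible by 5, so (375, 70) ⊆ (5). Therefore (375, 70) = (5), d = 5.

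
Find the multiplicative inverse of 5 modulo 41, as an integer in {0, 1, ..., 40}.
Apply the extended Euclidean algorithm to (41, 5), tracking rows (r, s, t) with s·41 + t·5 = r. Each division r_prev = q·r_cur + r_new produces the new row as (previous row) − q·(current row):
  row A: (41, 1, 0)   [1·41 + 0·5 = 41]
  row B: (5, 0, 1)   [0·41 + 1·5 = 5]
  41 = 8·5 + 1   → row C = row A − 8·row B = (1, 1, −8)   [check: 1·41 − 8·5 = 1]
  5 = 5·1 + 0   → remainder 0, stop. gcd = 1 (last nonzero row C).
The gcd is 1, so 5 is invertible mod 41. The last nonzero row gives 1·41 − 8·5 = 1, so t = −8. So 5^(−1) ≡ −8 ≡ 33 (mod 41). Verify: 5 · 33 = 165 ≡ 1 (mod 41). ✓

Final answer: 5^(−1) ≡ 33 (mod 41)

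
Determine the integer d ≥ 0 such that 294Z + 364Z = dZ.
In the PID Z, (a, b) is generated by gcd(a, b). Compute gcd(364, 294) with the extended Euclidean algorithm, tracking rows (r, s, t) with s·364 + t·294 = r:
  row A: (364, 1, 0)   [1·364 + 0·294 = 364]
  row B: (294, 0, 1)   [0·364 + 1·294 = 294]
  364 = 1·294 + 70   → row C = row A − 1·row B = (70, 1, −1)   [check: 1·364 − 1·294 = 70]
  294 = 4·70 + 14   → row D = row B − 4·row C = (14, −4, 5)   [check: −4·364 + 5·294 = 14]
  70 = 5·14 + 0   → remainder 0, stop. gcd = 14 (last nonzero row D).
So gcd(294, 364) = 14, with Bézout identity −4·364 + 5·294 = 14. Containment (⊇): the Bézout identity exhibits 14 as an element of (294, 364), giving (14) ⊆ (294, 364). Containment (⊆): since 14 | 294 and 14 | 364 (294 = 14·21, 364 = 14·26), every Z-linear combination of 294 and 364 is divisible by 14, so (294, 364) ⊆ (14). Therefore (294, 364) = (14), d = 14.

Final answer: (294, 364) = (14); d = 14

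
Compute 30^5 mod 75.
Use repeated squaring. Binary(5) = 101. Walk through the bits of the exponent 5 left-to-right: at each bit after the leading one, square the running value, then multiply by 30 if the bit is 1 (always reducing mod 75):
  bit 1 = 1 (leading): start with 30.
  bit 2 = 0: square 30^2 = 900 ≡ 0 (mod 75).
  bit 3 = 1: square 0^2 = 0; bit is 1, so multiply 0·30 = 0 (mod 75).
Final value: 30^5 ≡ 0 (mod 75).

Final answer: 0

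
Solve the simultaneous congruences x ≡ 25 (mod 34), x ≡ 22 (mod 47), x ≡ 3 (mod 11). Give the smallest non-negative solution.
The moduli 34, 47, 11 are pairwise coprime, so by the CRT there is a unique solution mod 34·47·11 = 17578.
Solve by successive substitution. Start with x ≡ 25 (mod 34).
  Combine with x ≡ 22 (mod 47): write x = 25 + 34·t and require 25 + 34·t ≡ 22 (mod 47), i.e. 34·t ≡ 22 − 25 ≡ 44 (mod 47). Since 34^(−1) ≡ 18 (mod 47), t ≡ 18·44 ≡ 40 (mod 47). So x ≡ 25 + 34·40 = 1385 (mod 1598).
  Combine with x ≡ 3 (mod 11): write x = 1385 + 1598·t and require 1385 + 1598·t ≡ 3 (mod 11), i.e. 1598·t ≡ 3 − 1385 ≡ 4 (mod 11). Since 1598^(−1) ≡ 4 (mod 11) (1598 ≡ 3 (mod 11)), t ≡ 4·4 ≡ 5 (mod 11). So x ≡ 1385 + 1598·5 = 9375 (mod 17578).
Unique solution in [0, 17578): x = 9375.

Final answer: x ≡ 9375 (mod 17578); the representative in [0, 17578) is 9375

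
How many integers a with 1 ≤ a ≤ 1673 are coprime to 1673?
1428

The number of a ∈ {1, ..., 1673} with gcd(a, 1673) = 1 is by definition Euler's totient φ(1673). φ is multiplicative, with φ(p^e) = p^e − p^(e−1). Factorise 1673 = 7 · 239. Then
  φ(1673) = (7 − 1) · (239 − 1) = 6 · 238 = 1428.
So there are 1428 such integers.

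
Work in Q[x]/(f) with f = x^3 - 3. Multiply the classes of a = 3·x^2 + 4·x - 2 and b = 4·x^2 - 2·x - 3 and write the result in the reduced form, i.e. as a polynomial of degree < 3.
First multiply in Q[x] without reducing: a · b = 12·x^4 + 10·x^3 - 25·x^2 - 8·x + 6. Now divide by f(x) = x^3 - 3, eliminating the leading term at each step:
  leading term 12·x^4: subtract (12·x)·f(x) = 12·x^4 - 36·x, leaving 10·x^3 - 25·x^2 + 28·x + 6
  leading term 10·x^3: subtract (10)·f(x) = 10·x^3 - 30, leaving -25·x^2 + 28·x + 36
The degree is now < 3, so this is the remainder. Hence a · b ≡ -25·x^2 + 28·x + 36 in Q[x]/(f).

Final answer: a · b ≡ -25·x^2 + 28·x + 36 (mod f(x))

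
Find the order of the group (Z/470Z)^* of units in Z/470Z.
(Z/470Z)^* consists of the classes a with gcd(a, 470) = 1, so its order is φ(470). φ is multiplicative, with φ(p^e) = p^e − p^(e−1). Factorise 470 = 2 · 5 · 47. Then
  φ(470) = (2 − 1) · (5 − 1) · (47 − 1) = 1 · 4 · 46 = 184.
Thus |(Z/470Z)^*| = 184.

Final answer: |(Z/470Z)^*| = 184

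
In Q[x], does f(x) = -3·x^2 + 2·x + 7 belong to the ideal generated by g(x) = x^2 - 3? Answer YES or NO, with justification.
NO

In Q[x] the ideal (g) consists of all multiples of g, so f ∈ (g) iff g | f, i.e. iff the remainder of f on division by g is 0. Divide f by g (g is monic, so eliminate the leading term of the running remainder at each step):
  leading term -3·x^2: subtract (-3)·g(x) = 9 - 3·x^2, leaving 2·x - 2
The remainder r(x) = 2·x - 2 ≠ 0 (and deg r < deg g), so g ∤ f, i.e. f ∉ (g).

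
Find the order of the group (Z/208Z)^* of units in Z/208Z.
|(Z/208Z)^*| = 96

(Z/208Z)^* consists of the classes a with gcd(a, 208) = 1, so its order is φ(208). φ is multiplicative, with φ(p^e) = p^e − p^(e−1). Factorise 208 = 2^4 · 13. Then
  φ(208) = (2^4 − 2^3) · (13 − 1) = 8 · 12 = 96.
Thus |(Z/208Z)^*| = 96.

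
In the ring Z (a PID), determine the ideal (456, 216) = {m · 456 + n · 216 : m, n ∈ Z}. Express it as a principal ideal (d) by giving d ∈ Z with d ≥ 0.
In the PID Z, (a, b) is generated by gcd(a, b). Compute gcd(456, 216) with the extended Euclidean algorithm, tracking rows (r, s, t) with s·456 + t·216 = r:
  row A: (456, 1, 0)   [1·456 + 0·216 = 456]
  row B: (216, 0, 1)   [0·456 + 1·216 = 216]
  456 = 2·216 + 24   → row C = row A − 2·row B = (24, 1, −2)   [check: 1·456 − 2·216 = 24]
  216 = 9·24 + 0   → remainder 0, stop. gcd = 24 (last nonzero row C).
So gcd(456, 216) = 24, with Bézout identity 1·456 − 2·216 = 24. Containment (⊇): the Bézout identity exhibits 24 as an element of (456, 216), giving (24) ⊆ (456, 216). Containment (⊆): since 24 | 456 and 24 | 216 (456 = 24·19, 216 = 24·9), every Z-linear combination of 456 and 216 is divisible by 24, so (456, 216) ⊆ (24). Therefore (456, 216) = (24), d = 24.

Final answer: (456, 216) = (24); d = 24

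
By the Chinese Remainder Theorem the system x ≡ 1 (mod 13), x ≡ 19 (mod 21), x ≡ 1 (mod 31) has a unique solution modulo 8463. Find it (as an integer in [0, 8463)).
x ≡ 6046 (mod 8463); the representative in [0, 8463) is 6046

The moduli 13, 21, 31 are pairwise coprime, so by the CRT there is a unique solution mod 13·21·31 = 8463.
Solve by successive substitution. Start with x ≡ 1 (mod 13).
  Combine with x ≡ 19 (mod 21): write x = 1 + 13·t and require 1 + 13·t ≡ 19 (mod 21), i.e. 13·t ≡ 19 − 1 ≡ 18 (mod 21). Since 13^(−1) ≡ 13 (mod 21), t ≡ 13·18 ≡ 3 (mod 21). So x ≡ 1 + 13·3 = 40 (mod 273).
  Combine with x ≡ 1 (mod 31): write x = 40 + 273·t and require 40 + 273·t ≡ 1 (mod 31), i.e. 273·t ≡ 1 − 40 ≡ 23 (mod 31). Since 273^(−1) ≡ 5 (mod 31) (273 ≡ 25 (mod 31)), t ≡ 5·23 ≡ 22 (mod 31). So x ≡ 40 + 273·22 = 6046 (mod 8463).
Unique solution in [0, 8463): x = 6046.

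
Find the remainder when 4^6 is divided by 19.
Use repeated squaring. Binary(6) = 110. Walk through the bits of the exponent 6 left-to-right: at each bit after the leading one, square the running value, then multiply by 4 if the bit is 1 (always reducing mod 19):
  bit 1 = 1 (leading): start with 4.
  bit 2 = 1: square 4^2 = 16; bit is 1, so multiply 16·4 = 64 ≡ 7 (mod 19).
  bit 3 = 0: square 7^2 = 49 ≡ 11 (mod 19).
Final value: 4^6 ≡ 11 (mod 19).

Final answer: 11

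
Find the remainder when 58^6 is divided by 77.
Use repeated squaring. Binary(6) = 110. Walk through the bits of the exponent 6 left-to-right: at each bit after the leading one, square the running value, then multiply by 58 if the bit is 1 (always reducing mod 77):
  bit 1 = 1 (leading): start with 58.
  bit 2 = 1: square 58^2 = 3364 ≡ 53; bit is 1, so multiply 53·58 = 3074 ≡ 71 (mod 77).
  bit 3 = 0: square 71^2 = 5041 ≡ 36 (mod 77).
Final value: 58^6 ≡ 36 (mod 77).

Final answer: 36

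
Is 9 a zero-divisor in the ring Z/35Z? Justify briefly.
NO

gcd(9, 35) = 1, so 9 is a unit in Z/35Z (it has a multiplicative inverse). A unit cannot be a zero-divisor: if 9·b ≡ 0 then multiplying both sides by 9^(−1) gives b ≡ 0. So 9 is not a zero-divisor.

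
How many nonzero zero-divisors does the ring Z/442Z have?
Z/442Z has 249 nonzero zero-divisors

In Z/442Z each nonzero element is either a unit (gcd with 442 is 1) or a zero-divisor (gcd > 1). The number of units is φ(442): factorise 442 = 2 · 13 · 17, so φ(442) = (2 − 1) · (13 − 1) · (17 − 1) = 1 · 12 · 16 = 192. The nonzero elements number 442 − 1 = 441. Hence the nonzero zero-divisors number 441 − 192 = 249.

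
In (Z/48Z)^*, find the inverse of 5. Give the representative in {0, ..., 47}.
Apply the extended Euclidean algorithm to (48, 5), tracking rows (r, s, t) with s·48 + t·5 = r. Each division r_prev = q·r_cur + r_new produces the new row as (previous row) − q·(current row):
  row A: (48, 1, 0)   [1·48 + 0·5 = 48]
  row B: (5, 0, 1)   [0·48 + 1·5 = 5]
  48 = 9·5 + 3   → row C = row A − 9·row B = (3, 1, −9)   [check: 1·48 − 9·5 = 3]
  5 = 1·3 + 2   → row D = row B − 1·row C = (2, −1, 10)   [check: −1·48 + 10·5 = 2]
  3 = 1·2 + 1   → row E = row C − 1·row D = (1, 2, −19)   [check: 2·48 − 19·5 = 1]
  2 = 2·1 + 0   → remainder 0, stop. gcd = 1 (last nonzero row E).
The gcd is 1, so 5 is invertible mod 48. The last nonzero row gives 2·48 − 19·5 = 1, so t = −19. So 5^(−1) ≡ −19 ≡ 29 (mod 48). Verify: 5 · 29 = 145 ≡ 1 (mod 48). ✓

Final answer: 5^(−1) ≡ 29 (mod 48)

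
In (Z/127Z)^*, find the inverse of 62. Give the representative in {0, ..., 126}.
Apply the extended Euclidean algorithm to (127, 62), tracking rows (r, s, t) with s·127 + t·62 = r. Each division r_prev = q·r_cur + r_new produces the new row as (previous row) − q·(current row):
  row A: (127, 1, 0)   [1·127 + 0·62 = 127]
  row B: (62, 0, 1)   [0·127 + 1·62 = 62]
  127 = 2·62 + 3   → row C = row A − 2·row B = (3, 1, −2)   [check: 1·127 − 2·62 = 3]
  62 = 20·3 + 2   → row D = row B − 20·row C = (2, −20, 41)   [check: −20·127 + 41·62 = 2]
  3 = 1·2 + 1   → row E = row C − 1·row D = (1, 21, −43)   [check: 21·127 − 43·62 = 1]
  2 = 2·1 + 0   → remainder 0, stop. gcd = 1 (last nonzero row E).
The gcd is 1, so 62 is invertible mod 127. The last nonzero row gives 21·127 − 43·62 = 1, so t = −43. So 62^(−1) ≡ −43 ≡ 84 (mod 127). Verify: 62 · 84 = 5208 ≡ 1 (mod 127). ✓

Final answer: 62^(−1) ≡ 84 (mod 127)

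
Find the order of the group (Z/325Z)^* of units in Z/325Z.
(Z/325Z)^* consists of the classes a with gcd(a, 325) = 1, so its order is φ(325). φ is multiplicative, with φ(p^e) = p^e − p^(e−1). Factorise 325 = 5^2 · 13. Then
  φ(325) = (5^2 − 5^1) · (13 − 1) = 20 · 12 = 240.
Thus |(Z/325Z)^*| = 240.

Final answer: |(Z/325Z)^*| = 240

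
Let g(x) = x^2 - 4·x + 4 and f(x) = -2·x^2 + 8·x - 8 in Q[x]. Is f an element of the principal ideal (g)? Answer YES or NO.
In Q[x] the ideal (g) consists of all multiples of g, so f ∈ (g) iff g | f, i.e. iff the remainder of f on division by g is 0. Divide f by g (g is monic, so eliminate the leading term of the running remainder at each step):
  leading term -2·x^2: subtract (-2)·g(x) = -2·x^2 + 8·x - 8, leaving 0
The remainder is 0, so f(x) = g(x) · h(x) with h(x) = -2. Hence g | f, i.e. f ∈ (g).

Final answer: YES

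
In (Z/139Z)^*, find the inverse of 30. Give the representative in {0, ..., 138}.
30^(−1) ≡ 51 (mod 139)

Apply the extended Euclidean algorithm to (139, 30), tracking rows (r, s, t) with s·139 + t·30 = r. Each division r_prev = q·r_cur + r_new produces the new row as (previous row) − q·(current row):
  row A: (139, 1, 0)   [1·139 + 0·30 = 139]
  row B: (30, 0, 1)   [0·139 + 1·30 = 30]
  139 = 4·30 + 19   → row C = row A − 4·row B = (19, 1, −4)   [check: 1·139 − 4·30 = 19]
  30 = 1·19 + 11   → row D = row B − 1·row C = (11, −1, 5)   [check: −1·139 + 5·30 = 11]
  19 = 1·11 + 8   → row E = row C − 1·row D = (8, 2, −9)   [check: 2·139 − 9·30 = 8]
  11 = 1·8 + 3   → row F = row D − 1·row E = (3, −3, 14)   [check: −3·139 + 14·30 = 3]
  8 = 2·3 + 2   → row G = row E − 2·row F = (2, 8, −37)   [check: 8·139 − 37·30 = 2]
  3 = 1·2 + 1   → row H = row F − 1·row G = (1, −11, 51)   [check: −11·139 + 51·30 = 1]
  2 = 2·1 + 0   → remainder 0, stop. gcd = 1 (last nonzero row H).
The gcd is 1, so 30 is invertible mod 139. The last nonzero row gives −11·139 + 51·30 = 1, so t = 51. So 30^(−1) ≡ 51 (mod 139). Verify: 30 · 51 = 1530 ≡ 1 (mod 139). ✓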